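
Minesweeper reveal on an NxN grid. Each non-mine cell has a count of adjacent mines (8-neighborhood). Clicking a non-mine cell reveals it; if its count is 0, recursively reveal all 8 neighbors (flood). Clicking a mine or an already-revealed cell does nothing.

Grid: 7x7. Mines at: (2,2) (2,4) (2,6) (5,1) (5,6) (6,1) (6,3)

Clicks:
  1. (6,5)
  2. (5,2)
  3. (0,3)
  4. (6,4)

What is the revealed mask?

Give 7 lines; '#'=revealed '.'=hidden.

Answer: #######
#######
##.....
##.....
##.....
..#....
....##.

Derivation:
Click 1 (6,5) count=1: revealed 1 new [(6,5)] -> total=1
Click 2 (5,2) count=3: revealed 1 new [(5,2)] -> total=2
Click 3 (0,3) count=0: revealed 20 new [(0,0) (0,1) (0,2) (0,3) (0,4) (0,5) (0,6) (1,0) (1,1) (1,2) (1,3) (1,4) (1,5) (1,6) (2,0) (2,1) (3,0) (3,1) (4,0) (4,1)] -> total=22
Click 4 (6,4) count=1: revealed 1 new [(6,4)] -> total=23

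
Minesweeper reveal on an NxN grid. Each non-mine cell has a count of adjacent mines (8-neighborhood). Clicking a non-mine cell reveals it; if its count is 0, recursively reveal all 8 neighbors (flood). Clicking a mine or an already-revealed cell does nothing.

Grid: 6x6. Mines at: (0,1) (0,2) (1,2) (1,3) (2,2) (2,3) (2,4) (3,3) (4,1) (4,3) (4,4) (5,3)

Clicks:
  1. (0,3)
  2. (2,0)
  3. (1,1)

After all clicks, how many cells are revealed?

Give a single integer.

Answer: 7

Derivation:
Click 1 (0,3) count=3: revealed 1 new [(0,3)] -> total=1
Click 2 (2,0) count=0: revealed 6 new [(1,0) (1,1) (2,0) (2,1) (3,0) (3,1)] -> total=7
Click 3 (1,1) count=4: revealed 0 new [(none)] -> total=7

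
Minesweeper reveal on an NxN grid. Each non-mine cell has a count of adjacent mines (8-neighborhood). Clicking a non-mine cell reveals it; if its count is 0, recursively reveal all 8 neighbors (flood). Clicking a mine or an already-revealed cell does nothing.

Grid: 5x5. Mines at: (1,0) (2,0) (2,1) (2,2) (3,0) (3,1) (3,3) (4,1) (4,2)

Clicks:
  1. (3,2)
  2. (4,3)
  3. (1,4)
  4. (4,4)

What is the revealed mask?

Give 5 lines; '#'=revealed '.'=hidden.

Click 1 (3,2) count=6: revealed 1 new [(3,2)] -> total=1
Click 2 (4,3) count=2: revealed 1 new [(4,3)] -> total=2
Click 3 (1,4) count=0: revealed 10 new [(0,1) (0,2) (0,3) (0,4) (1,1) (1,2) (1,3) (1,4) (2,3) (2,4)] -> total=12
Click 4 (4,4) count=1: revealed 1 new [(4,4)] -> total=13

Answer: .####
.####
...##
..#..
...##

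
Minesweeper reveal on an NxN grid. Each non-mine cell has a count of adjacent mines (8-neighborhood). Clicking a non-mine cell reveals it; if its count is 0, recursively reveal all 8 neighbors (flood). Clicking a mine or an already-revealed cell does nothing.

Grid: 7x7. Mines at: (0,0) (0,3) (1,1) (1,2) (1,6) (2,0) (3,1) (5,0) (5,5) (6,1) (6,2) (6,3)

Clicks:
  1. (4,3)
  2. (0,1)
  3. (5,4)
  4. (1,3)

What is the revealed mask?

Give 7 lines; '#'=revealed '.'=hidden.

Answer: .#.....
...###.
..#####
..#####
..#####
..###..
.......

Derivation:
Click 1 (4,3) count=0: revealed 21 new [(1,3) (1,4) (1,5) (2,2) (2,3) (2,4) (2,5) (2,6) (3,2) (3,3) (3,4) (3,5) (3,6) (4,2) (4,3) (4,4) (4,5) (4,6) (5,2) (5,3) (5,4)] -> total=21
Click 2 (0,1) count=3: revealed 1 new [(0,1)] -> total=22
Click 3 (5,4) count=2: revealed 0 new [(none)] -> total=22
Click 4 (1,3) count=2: revealed 0 new [(none)] -> total=22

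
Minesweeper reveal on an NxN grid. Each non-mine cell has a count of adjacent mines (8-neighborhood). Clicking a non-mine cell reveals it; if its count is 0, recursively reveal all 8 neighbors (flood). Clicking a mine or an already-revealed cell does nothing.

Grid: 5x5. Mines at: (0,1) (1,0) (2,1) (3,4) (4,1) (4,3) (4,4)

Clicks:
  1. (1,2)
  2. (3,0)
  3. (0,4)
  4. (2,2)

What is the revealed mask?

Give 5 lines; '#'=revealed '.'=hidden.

Answer: ..###
..###
..###
#....
.....

Derivation:
Click 1 (1,2) count=2: revealed 1 new [(1,2)] -> total=1
Click 2 (3,0) count=2: revealed 1 new [(3,0)] -> total=2
Click 3 (0,4) count=0: revealed 8 new [(0,2) (0,3) (0,4) (1,3) (1,4) (2,2) (2,3) (2,4)] -> total=10
Click 4 (2,2) count=1: revealed 0 new [(none)] -> total=10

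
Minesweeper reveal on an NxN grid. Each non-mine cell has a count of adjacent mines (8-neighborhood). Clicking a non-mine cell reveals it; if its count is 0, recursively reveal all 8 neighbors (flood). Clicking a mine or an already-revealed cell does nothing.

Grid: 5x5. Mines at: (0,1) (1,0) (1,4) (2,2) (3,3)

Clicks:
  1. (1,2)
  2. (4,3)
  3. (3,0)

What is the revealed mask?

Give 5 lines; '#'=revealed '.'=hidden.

Answer: .....
..#..
##...
###..
####.

Derivation:
Click 1 (1,2) count=2: revealed 1 new [(1,2)] -> total=1
Click 2 (4,3) count=1: revealed 1 new [(4,3)] -> total=2
Click 3 (3,0) count=0: revealed 8 new [(2,0) (2,1) (3,0) (3,1) (3,2) (4,0) (4,1) (4,2)] -> total=10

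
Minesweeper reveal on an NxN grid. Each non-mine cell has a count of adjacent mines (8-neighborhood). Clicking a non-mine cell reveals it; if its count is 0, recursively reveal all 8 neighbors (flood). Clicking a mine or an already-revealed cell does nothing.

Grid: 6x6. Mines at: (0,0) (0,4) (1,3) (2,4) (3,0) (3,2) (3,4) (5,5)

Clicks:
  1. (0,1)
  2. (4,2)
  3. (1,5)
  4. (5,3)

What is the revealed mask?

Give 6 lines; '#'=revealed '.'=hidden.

Click 1 (0,1) count=1: revealed 1 new [(0,1)] -> total=1
Click 2 (4,2) count=1: revealed 1 new [(4,2)] -> total=2
Click 3 (1,5) count=2: revealed 1 new [(1,5)] -> total=3
Click 4 (5,3) count=0: revealed 9 new [(4,0) (4,1) (4,3) (4,4) (5,0) (5,1) (5,2) (5,3) (5,4)] -> total=12

Answer: .#....
.....#
......
......
#####.
#####.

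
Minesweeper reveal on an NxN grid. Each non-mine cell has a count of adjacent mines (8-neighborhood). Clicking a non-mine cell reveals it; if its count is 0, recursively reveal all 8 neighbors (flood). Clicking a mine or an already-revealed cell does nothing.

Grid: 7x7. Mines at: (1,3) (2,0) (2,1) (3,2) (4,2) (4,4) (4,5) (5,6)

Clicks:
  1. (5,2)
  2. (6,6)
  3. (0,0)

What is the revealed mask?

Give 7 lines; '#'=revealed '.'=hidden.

Click 1 (5,2) count=1: revealed 1 new [(5,2)] -> total=1
Click 2 (6,6) count=1: revealed 1 new [(6,6)] -> total=2
Click 3 (0,0) count=0: revealed 6 new [(0,0) (0,1) (0,2) (1,0) (1,1) (1,2)] -> total=8

Answer: ###....
###....
.......
.......
.......
..#....
......#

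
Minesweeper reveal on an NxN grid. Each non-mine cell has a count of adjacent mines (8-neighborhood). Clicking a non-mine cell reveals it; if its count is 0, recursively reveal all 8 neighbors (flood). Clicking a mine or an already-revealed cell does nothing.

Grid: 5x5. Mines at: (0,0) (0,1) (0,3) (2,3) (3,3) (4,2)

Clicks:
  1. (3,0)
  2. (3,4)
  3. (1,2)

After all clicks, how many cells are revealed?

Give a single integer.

Answer: 12

Derivation:
Click 1 (3,0) count=0: revealed 11 new [(1,0) (1,1) (1,2) (2,0) (2,1) (2,2) (3,0) (3,1) (3,2) (4,0) (4,1)] -> total=11
Click 2 (3,4) count=2: revealed 1 new [(3,4)] -> total=12
Click 3 (1,2) count=3: revealed 0 new [(none)] -> total=12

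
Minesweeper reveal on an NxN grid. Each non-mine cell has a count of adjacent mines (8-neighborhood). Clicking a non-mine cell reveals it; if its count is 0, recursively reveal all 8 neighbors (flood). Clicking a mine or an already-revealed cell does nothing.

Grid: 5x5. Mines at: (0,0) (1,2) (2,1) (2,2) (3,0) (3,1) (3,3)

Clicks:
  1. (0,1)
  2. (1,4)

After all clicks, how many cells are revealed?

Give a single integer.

Click 1 (0,1) count=2: revealed 1 new [(0,1)] -> total=1
Click 2 (1,4) count=0: revealed 6 new [(0,3) (0,4) (1,3) (1,4) (2,3) (2,4)] -> total=7

Answer: 7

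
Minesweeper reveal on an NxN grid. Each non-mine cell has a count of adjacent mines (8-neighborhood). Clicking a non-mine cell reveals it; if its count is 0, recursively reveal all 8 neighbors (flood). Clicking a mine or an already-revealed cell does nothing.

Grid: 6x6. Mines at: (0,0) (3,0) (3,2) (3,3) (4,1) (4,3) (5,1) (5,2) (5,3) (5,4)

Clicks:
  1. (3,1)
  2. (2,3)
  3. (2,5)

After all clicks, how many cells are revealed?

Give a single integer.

Answer: 20

Derivation:
Click 1 (3,1) count=3: revealed 1 new [(3,1)] -> total=1
Click 2 (2,3) count=2: revealed 1 new [(2,3)] -> total=2
Click 3 (2,5) count=0: revealed 18 new [(0,1) (0,2) (0,3) (0,4) (0,5) (1,1) (1,2) (1,3) (1,4) (1,5) (2,1) (2,2) (2,4) (2,5) (3,4) (3,5) (4,4) (4,5)] -> total=20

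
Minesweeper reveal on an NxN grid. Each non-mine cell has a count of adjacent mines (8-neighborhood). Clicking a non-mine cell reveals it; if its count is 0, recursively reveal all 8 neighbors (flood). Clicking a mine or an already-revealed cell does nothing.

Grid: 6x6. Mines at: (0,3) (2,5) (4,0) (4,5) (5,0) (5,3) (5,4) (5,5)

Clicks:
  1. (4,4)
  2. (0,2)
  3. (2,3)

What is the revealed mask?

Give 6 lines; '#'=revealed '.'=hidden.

Answer: ###...
#####.
#####.
#####.
.####.
......

Derivation:
Click 1 (4,4) count=4: revealed 1 new [(4,4)] -> total=1
Click 2 (0,2) count=1: revealed 1 new [(0,2)] -> total=2
Click 3 (2,3) count=0: revealed 20 new [(0,0) (0,1) (1,0) (1,1) (1,2) (1,3) (1,4) (2,0) (2,1) (2,2) (2,3) (2,4) (3,0) (3,1) (3,2) (3,3) (3,4) (4,1) (4,2) (4,3)] -> total=22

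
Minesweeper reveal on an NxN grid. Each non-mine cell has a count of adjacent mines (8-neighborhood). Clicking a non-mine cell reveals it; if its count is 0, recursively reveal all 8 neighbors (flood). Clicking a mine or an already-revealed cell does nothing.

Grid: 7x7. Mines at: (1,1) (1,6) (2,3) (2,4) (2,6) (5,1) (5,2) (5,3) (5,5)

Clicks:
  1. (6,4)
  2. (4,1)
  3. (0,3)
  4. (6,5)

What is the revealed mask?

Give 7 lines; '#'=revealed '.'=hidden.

Answer: ..####.
..####.
.......
.......
.#.....
.......
....##.

Derivation:
Click 1 (6,4) count=2: revealed 1 new [(6,4)] -> total=1
Click 2 (4,1) count=2: revealed 1 new [(4,1)] -> total=2
Click 3 (0,3) count=0: revealed 8 new [(0,2) (0,3) (0,4) (0,5) (1,2) (1,3) (1,4) (1,5)] -> total=10
Click 4 (6,5) count=1: revealed 1 new [(6,5)] -> total=11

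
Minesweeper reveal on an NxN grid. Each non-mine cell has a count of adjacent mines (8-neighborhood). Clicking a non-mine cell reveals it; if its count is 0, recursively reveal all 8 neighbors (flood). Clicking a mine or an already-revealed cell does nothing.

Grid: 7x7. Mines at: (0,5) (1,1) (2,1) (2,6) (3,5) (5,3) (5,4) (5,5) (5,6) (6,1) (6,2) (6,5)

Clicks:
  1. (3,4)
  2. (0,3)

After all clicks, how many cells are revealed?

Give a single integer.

Click 1 (3,4) count=1: revealed 1 new [(3,4)] -> total=1
Click 2 (0,3) count=0: revealed 14 new [(0,2) (0,3) (0,4) (1,2) (1,3) (1,4) (2,2) (2,3) (2,4) (3,2) (3,3) (4,2) (4,3) (4,4)] -> total=15

Answer: 15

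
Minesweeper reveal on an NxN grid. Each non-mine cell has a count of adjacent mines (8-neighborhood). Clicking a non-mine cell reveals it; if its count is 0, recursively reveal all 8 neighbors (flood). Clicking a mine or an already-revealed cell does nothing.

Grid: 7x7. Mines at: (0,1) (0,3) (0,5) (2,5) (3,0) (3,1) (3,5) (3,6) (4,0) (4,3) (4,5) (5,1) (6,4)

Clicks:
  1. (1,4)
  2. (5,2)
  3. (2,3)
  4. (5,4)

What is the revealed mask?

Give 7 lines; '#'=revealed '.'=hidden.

Answer: .......
..###..
..###..
..###..
.......
..#.#..
.......

Derivation:
Click 1 (1,4) count=3: revealed 1 new [(1,4)] -> total=1
Click 2 (5,2) count=2: revealed 1 new [(5,2)] -> total=2
Click 3 (2,3) count=0: revealed 8 new [(1,2) (1,3) (2,2) (2,3) (2,4) (3,2) (3,3) (3,4)] -> total=10
Click 4 (5,4) count=3: revealed 1 new [(5,4)] -> total=11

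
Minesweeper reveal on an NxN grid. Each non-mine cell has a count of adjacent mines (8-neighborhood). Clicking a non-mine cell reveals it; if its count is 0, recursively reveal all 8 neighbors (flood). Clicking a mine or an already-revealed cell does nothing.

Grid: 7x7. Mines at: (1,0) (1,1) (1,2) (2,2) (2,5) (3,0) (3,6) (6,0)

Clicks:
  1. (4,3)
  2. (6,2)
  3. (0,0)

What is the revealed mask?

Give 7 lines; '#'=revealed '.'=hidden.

Answer: #......
.......
.......
.#####.
.######
.######
.######

Derivation:
Click 1 (4,3) count=0: revealed 23 new [(3,1) (3,2) (3,3) (3,4) (3,5) (4,1) (4,2) (4,3) (4,4) (4,5) (4,6) (5,1) (5,2) (5,3) (5,4) (5,5) (5,6) (6,1) (6,2) (6,3) (6,4) (6,5) (6,6)] -> total=23
Click 2 (6,2) count=0: revealed 0 new [(none)] -> total=23
Click 3 (0,0) count=2: revealed 1 new [(0,0)] -> total=24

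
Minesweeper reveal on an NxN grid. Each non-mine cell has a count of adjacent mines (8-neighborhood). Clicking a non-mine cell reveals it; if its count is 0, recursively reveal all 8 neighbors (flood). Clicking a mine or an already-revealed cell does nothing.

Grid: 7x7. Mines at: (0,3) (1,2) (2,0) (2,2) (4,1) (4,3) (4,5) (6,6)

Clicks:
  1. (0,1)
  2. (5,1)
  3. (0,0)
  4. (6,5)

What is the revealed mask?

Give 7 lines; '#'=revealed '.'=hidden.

Answer: ##.....
##.....
.......
.......
.......
.#.....
.....#.

Derivation:
Click 1 (0,1) count=1: revealed 1 new [(0,1)] -> total=1
Click 2 (5,1) count=1: revealed 1 new [(5,1)] -> total=2
Click 3 (0,0) count=0: revealed 3 new [(0,0) (1,0) (1,1)] -> total=5
Click 4 (6,5) count=1: revealed 1 new [(6,5)] -> total=6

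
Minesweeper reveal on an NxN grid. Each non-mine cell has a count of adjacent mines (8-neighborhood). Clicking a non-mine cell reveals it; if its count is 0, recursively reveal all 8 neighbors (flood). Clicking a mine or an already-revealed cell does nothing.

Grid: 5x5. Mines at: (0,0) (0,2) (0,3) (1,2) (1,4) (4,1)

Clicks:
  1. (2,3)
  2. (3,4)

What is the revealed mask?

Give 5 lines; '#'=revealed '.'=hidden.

Answer: .....
.....
..###
..###
..###

Derivation:
Click 1 (2,3) count=2: revealed 1 new [(2,3)] -> total=1
Click 2 (3,4) count=0: revealed 8 new [(2,2) (2,4) (3,2) (3,3) (3,4) (4,2) (4,3) (4,4)] -> total=9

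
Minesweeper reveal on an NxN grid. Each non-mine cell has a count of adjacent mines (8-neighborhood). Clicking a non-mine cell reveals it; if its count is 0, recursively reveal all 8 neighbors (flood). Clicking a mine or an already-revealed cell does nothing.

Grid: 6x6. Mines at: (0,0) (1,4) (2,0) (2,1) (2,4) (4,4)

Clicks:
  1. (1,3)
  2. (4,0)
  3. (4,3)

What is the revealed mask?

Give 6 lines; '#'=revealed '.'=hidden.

Click 1 (1,3) count=2: revealed 1 new [(1,3)] -> total=1
Click 2 (4,0) count=0: revealed 12 new [(3,0) (3,1) (3,2) (3,3) (4,0) (4,1) (4,2) (4,3) (5,0) (5,1) (5,2) (5,3)] -> total=13
Click 3 (4,3) count=1: revealed 0 new [(none)] -> total=13

Answer: ......
...#..
......
####..
####..
####..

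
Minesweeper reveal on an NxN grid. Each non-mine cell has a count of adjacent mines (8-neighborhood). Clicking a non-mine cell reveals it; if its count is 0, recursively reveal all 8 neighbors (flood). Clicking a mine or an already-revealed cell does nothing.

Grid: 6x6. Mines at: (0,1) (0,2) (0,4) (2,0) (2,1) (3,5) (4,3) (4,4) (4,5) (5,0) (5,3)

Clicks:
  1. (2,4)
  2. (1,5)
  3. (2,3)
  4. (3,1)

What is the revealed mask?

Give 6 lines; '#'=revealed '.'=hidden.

Answer: ......
..####
..###.
.####.
......
......

Derivation:
Click 1 (2,4) count=1: revealed 1 new [(2,4)] -> total=1
Click 2 (1,5) count=1: revealed 1 new [(1,5)] -> total=2
Click 3 (2,3) count=0: revealed 8 new [(1,2) (1,3) (1,4) (2,2) (2,3) (3,2) (3,3) (3,4)] -> total=10
Click 4 (3,1) count=2: revealed 1 new [(3,1)] -> total=11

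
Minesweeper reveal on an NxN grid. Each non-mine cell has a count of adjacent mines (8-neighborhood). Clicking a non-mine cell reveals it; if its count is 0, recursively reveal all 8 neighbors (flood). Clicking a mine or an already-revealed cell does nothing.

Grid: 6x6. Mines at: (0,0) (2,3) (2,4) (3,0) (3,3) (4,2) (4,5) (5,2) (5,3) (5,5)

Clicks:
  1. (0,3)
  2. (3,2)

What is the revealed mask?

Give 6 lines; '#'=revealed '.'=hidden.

Answer: .#####
.#####
......
..#...
......
......

Derivation:
Click 1 (0,3) count=0: revealed 10 new [(0,1) (0,2) (0,3) (0,4) (0,5) (1,1) (1,2) (1,3) (1,4) (1,5)] -> total=10
Click 2 (3,2) count=3: revealed 1 new [(3,2)] -> total=11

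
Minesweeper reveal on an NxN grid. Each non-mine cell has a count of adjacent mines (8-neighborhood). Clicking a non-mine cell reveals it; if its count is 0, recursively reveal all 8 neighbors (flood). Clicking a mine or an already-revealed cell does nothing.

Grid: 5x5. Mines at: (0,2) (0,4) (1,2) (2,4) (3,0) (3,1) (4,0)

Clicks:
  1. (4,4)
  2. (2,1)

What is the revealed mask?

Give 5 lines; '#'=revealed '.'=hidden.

Answer: .....
.....
.#...
..###
..###

Derivation:
Click 1 (4,4) count=0: revealed 6 new [(3,2) (3,3) (3,4) (4,2) (4,3) (4,4)] -> total=6
Click 2 (2,1) count=3: revealed 1 new [(2,1)] -> total=7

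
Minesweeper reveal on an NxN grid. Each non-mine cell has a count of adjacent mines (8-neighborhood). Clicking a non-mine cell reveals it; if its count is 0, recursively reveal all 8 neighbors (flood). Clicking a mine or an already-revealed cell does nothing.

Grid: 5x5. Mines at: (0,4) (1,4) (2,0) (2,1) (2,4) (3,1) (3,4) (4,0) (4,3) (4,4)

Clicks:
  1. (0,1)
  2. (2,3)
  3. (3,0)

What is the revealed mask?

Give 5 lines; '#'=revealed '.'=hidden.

Answer: ####.
####.
...#.
#....
.....

Derivation:
Click 1 (0,1) count=0: revealed 8 new [(0,0) (0,1) (0,2) (0,3) (1,0) (1,1) (1,2) (1,3)] -> total=8
Click 2 (2,3) count=3: revealed 1 new [(2,3)] -> total=9
Click 3 (3,0) count=4: revealed 1 new [(3,0)] -> total=10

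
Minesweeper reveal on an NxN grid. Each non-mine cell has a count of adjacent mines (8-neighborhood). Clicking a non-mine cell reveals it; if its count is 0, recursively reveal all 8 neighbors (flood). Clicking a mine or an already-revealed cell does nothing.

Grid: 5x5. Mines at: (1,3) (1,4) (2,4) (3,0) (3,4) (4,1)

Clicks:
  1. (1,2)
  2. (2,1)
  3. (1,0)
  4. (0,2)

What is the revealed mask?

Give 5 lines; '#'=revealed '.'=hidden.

Answer: ###..
###..
###..
.....
.....

Derivation:
Click 1 (1,2) count=1: revealed 1 new [(1,2)] -> total=1
Click 2 (2,1) count=1: revealed 1 new [(2,1)] -> total=2
Click 3 (1,0) count=0: revealed 7 new [(0,0) (0,1) (0,2) (1,0) (1,1) (2,0) (2,2)] -> total=9
Click 4 (0,2) count=1: revealed 0 new [(none)] -> total=9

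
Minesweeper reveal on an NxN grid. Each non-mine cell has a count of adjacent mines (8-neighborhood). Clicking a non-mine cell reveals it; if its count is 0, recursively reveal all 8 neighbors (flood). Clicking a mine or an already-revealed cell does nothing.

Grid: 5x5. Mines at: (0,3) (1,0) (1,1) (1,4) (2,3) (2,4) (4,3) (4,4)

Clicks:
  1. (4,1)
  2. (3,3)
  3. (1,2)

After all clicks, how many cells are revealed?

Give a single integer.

Click 1 (4,1) count=0: revealed 9 new [(2,0) (2,1) (2,2) (3,0) (3,1) (3,2) (4,0) (4,1) (4,2)] -> total=9
Click 2 (3,3) count=4: revealed 1 new [(3,3)] -> total=10
Click 3 (1,2) count=3: revealed 1 new [(1,2)] -> total=11

Answer: 11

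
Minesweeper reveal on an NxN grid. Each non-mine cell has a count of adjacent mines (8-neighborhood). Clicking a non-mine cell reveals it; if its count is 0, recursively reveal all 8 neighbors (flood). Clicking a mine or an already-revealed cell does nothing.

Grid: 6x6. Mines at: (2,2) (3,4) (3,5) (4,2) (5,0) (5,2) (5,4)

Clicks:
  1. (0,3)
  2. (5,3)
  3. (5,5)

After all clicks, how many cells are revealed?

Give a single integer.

Answer: 23

Derivation:
Click 1 (0,3) count=0: revealed 21 new [(0,0) (0,1) (0,2) (0,3) (0,4) (0,5) (1,0) (1,1) (1,2) (1,3) (1,4) (1,5) (2,0) (2,1) (2,3) (2,4) (2,5) (3,0) (3,1) (4,0) (4,1)] -> total=21
Click 2 (5,3) count=3: revealed 1 new [(5,3)] -> total=22
Click 3 (5,5) count=1: revealed 1 new [(5,5)] -> total=23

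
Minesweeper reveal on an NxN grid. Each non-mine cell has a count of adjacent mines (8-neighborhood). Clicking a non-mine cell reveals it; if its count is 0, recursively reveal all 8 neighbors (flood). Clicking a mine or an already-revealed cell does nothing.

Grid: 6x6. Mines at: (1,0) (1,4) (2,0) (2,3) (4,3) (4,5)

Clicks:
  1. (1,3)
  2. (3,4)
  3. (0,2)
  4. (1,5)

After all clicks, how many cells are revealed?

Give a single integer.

Answer: 8

Derivation:
Click 1 (1,3) count=2: revealed 1 new [(1,3)] -> total=1
Click 2 (3,4) count=3: revealed 1 new [(3,4)] -> total=2
Click 3 (0,2) count=0: revealed 5 new [(0,1) (0,2) (0,3) (1,1) (1,2)] -> total=7
Click 4 (1,5) count=1: revealed 1 new [(1,5)] -> total=8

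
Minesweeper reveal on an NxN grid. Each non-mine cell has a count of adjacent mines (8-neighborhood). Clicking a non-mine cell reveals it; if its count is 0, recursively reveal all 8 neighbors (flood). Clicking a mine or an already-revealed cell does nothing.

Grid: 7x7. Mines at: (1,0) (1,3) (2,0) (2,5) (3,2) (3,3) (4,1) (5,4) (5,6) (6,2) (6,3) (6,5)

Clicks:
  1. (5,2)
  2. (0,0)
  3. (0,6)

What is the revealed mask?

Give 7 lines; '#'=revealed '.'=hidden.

Click 1 (5,2) count=3: revealed 1 new [(5,2)] -> total=1
Click 2 (0,0) count=1: revealed 1 new [(0,0)] -> total=2
Click 3 (0,6) count=0: revealed 6 new [(0,4) (0,5) (0,6) (1,4) (1,5) (1,6)] -> total=8

Answer: #...###
....###
.......
.......
.......
..#....
.......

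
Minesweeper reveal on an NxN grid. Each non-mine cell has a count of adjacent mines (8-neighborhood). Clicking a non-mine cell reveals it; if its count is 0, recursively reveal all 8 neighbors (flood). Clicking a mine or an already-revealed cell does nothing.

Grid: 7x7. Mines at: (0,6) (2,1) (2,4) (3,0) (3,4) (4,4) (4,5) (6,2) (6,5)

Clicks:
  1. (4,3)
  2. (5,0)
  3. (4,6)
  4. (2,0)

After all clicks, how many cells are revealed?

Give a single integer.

Answer: 9

Derivation:
Click 1 (4,3) count=2: revealed 1 new [(4,3)] -> total=1
Click 2 (5,0) count=0: revealed 6 new [(4,0) (4,1) (5,0) (5,1) (6,0) (6,1)] -> total=7
Click 3 (4,6) count=1: revealed 1 new [(4,6)] -> total=8
Click 4 (2,0) count=2: revealed 1 new [(2,0)] -> total=9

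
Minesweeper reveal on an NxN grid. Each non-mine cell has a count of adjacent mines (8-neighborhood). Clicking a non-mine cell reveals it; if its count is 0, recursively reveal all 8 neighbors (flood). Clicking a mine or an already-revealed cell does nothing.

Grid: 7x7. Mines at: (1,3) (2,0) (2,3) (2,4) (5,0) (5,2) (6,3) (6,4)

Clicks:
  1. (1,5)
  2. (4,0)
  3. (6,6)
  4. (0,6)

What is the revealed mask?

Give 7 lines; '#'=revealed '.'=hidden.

Click 1 (1,5) count=1: revealed 1 new [(1,5)] -> total=1
Click 2 (4,0) count=1: revealed 1 new [(4,0)] -> total=2
Click 3 (6,6) count=0: revealed 21 new [(0,4) (0,5) (0,6) (1,4) (1,6) (2,5) (2,6) (3,3) (3,4) (3,5) (3,6) (4,3) (4,4) (4,5) (4,6) (5,3) (5,4) (5,5) (5,6) (6,5) (6,6)] -> total=23
Click 4 (0,6) count=0: revealed 0 new [(none)] -> total=23

Answer: ....###
....###
.....##
...####
#..####
...####
.....##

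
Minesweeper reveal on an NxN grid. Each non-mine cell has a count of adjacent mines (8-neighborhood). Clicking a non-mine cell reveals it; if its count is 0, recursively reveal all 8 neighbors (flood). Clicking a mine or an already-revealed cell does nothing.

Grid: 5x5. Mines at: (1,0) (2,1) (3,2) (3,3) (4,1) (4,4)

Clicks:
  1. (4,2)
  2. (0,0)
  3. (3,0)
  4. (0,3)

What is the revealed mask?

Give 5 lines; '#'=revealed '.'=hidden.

Answer: #####
.####
..###
#....
..#..

Derivation:
Click 1 (4,2) count=3: revealed 1 new [(4,2)] -> total=1
Click 2 (0,0) count=1: revealed 1 new [(0,0)] -> total=2
Click 3 (3,0) count=2: revealed 1 new [(3,0)] -> total=3
Click 4 (0,3) count=0: revealed 11 new [(0,1) (0,2) (0,3) (0,4) (1,1) (1,2) (1,3) (1,4) (2,2) (2,3) (2,4)] -> total=14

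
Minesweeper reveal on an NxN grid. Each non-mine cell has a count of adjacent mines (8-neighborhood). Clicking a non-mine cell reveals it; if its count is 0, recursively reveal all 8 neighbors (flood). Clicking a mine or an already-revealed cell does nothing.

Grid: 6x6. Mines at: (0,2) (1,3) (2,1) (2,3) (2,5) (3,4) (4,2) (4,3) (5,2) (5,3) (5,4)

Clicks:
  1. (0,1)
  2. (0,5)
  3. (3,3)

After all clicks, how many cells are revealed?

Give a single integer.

Click 1 (0,1) count=1: revealed 1 new [(0,1)] -> total=1
Click 2 (0,5) count=0: revealed 4 new [(0,4) (0,5) (1,4) (1,5)] -> total=5
Click 3 (3,3) count=4: revealed 1 new [(3,3)] -> total=6

Answer: 6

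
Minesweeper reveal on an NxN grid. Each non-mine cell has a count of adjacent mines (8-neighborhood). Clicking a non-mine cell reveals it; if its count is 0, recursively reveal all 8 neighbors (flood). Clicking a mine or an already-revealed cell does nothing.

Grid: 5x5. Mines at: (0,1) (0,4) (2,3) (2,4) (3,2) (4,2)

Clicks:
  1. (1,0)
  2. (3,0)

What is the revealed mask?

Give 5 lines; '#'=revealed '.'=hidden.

Click 1 (1,0) count=1: revealed 1 new [(1,0)] -> total=1
Click 2 (3,0) count=0: revealed 7 new [(1,1) (2,0) (2,1) (3,0) (3,1) (4,0) (4,1)] -> total=8

Answer: .....
##...
##...
##...
##...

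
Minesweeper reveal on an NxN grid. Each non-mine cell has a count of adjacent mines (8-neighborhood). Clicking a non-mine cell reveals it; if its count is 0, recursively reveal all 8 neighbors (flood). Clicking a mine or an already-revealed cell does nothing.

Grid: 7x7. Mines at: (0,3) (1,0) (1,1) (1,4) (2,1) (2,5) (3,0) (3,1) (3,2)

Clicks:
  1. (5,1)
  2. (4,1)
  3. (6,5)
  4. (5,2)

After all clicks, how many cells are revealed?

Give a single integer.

Click 1 (5,1) count=0: revealed 25 new [(3,3) (3,4) (3,5) (3,6) (4,0) (4,1) (4,2) (4,3) (4,4) (4,5) (4,6) (5,0) (5,1) (5,2) (5,3) (5,4) (5,5) (5,6) (6,0) (6,1) (6,2) (6,3) (6,4) (6,5) (6,6)] -> total=25
Click 2 (4,1) count=3: revealed 0 new [(none)] -> total=25
Click 3 (6,5) count=0: revealed 0 new [(none)] -> total=25
Click 4 (5,2) count=0: revealed 0 new [(none)] -> total=25

Answer: 25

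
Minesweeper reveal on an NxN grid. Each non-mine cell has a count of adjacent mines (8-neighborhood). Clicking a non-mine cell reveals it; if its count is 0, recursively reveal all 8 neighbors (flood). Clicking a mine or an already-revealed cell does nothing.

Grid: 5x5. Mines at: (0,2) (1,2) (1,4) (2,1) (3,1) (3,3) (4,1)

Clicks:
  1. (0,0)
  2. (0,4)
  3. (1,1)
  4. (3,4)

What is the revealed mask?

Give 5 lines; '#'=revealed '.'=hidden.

Answer: ##..#
##...
.....
....#
.....

Derivation:
Click 1 (0,0) count=0: revealed 4 new [(0,0) (0,1) (1,0) (1,1)] -> total=4
Click 2 (0,4) count=1: revealed 1 new [(0,4)] -> total=5
Click 3 (1,1) count=3: revealed 0 new [(none)] -> total=5
Click 4 (3,4) count=1: revealed 1 new [(3,4)] -> total=6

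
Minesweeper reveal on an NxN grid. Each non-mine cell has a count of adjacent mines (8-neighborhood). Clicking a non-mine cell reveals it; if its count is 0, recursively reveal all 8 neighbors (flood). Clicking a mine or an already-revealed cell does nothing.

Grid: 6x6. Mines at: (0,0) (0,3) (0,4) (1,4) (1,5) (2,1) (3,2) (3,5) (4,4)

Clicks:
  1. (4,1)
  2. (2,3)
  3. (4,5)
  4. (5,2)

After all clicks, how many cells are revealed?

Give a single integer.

Click 1 (4,1) count=1: revealed 1 new [(4,1)] -> total=1
Click 2 (2,3) count=2: revealed 1 new [(2,3)] -> total=2
Click 3 (4,5) count=2: revealed 1 new [(4,5)] -> total=3
Click 4 (5,2) count=0: revealed 9 new [(3,0) (3,1) (4,0) (4,2) (4,3) (5,0) (5,1) (5,2) (5,3)] -> total=12

Answer: 12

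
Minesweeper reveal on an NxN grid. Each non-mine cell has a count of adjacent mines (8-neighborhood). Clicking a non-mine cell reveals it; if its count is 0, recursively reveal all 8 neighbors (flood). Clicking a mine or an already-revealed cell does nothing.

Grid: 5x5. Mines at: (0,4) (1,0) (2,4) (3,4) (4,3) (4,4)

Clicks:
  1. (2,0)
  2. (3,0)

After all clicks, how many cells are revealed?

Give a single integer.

Answer: 17

Derivation:
Click 1 (2,0) count=1: revealed 1 new [(2,0)] -> total=1
Click 2 (3,0) count=0: revealed 16 new [(0,1) (0,2) (0,3) (1,1) (1,2) (1,3) (2,1) (2,2) (2,3) (3,0) (3,1) (3,2) (3,3) (4,0) (4,1) (4,2)] -> total=17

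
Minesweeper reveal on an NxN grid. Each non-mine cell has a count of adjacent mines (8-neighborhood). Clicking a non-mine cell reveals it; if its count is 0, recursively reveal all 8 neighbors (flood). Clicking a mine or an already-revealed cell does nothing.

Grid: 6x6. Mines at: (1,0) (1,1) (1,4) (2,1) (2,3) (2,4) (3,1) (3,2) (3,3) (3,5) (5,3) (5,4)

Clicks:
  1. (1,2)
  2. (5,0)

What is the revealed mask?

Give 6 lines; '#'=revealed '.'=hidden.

Answer: ......
..#...
......
......
###...
###...

Derivation:
Click 1 (1,2) count=3: revealed 1 new [(1,2)] -> total=1
Click 2 (5,0) count=0: revealed 6 new [(4,0) (4,1) (4,2) (5,0) (5,1) (5,2)] -> total=7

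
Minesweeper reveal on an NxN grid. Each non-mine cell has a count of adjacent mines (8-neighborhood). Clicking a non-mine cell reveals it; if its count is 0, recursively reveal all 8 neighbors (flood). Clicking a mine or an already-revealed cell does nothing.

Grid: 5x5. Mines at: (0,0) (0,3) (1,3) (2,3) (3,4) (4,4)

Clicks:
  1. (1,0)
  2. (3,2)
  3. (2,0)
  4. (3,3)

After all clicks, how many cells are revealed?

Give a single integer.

Click 1 (1,0) count=1: revealed 1 new [(1,0)] -> total=1
Click 2 (3,2) count=1: revealed 1 new [(3,2)] -> total=2
Click 3 (2,0) count=0: revealed 12 new [(1,1) (1,2) (2,0) (2,1) (2,2) (3,0) (3,1) (3,3) (4,0) (4,1) (4,2) (4,3)] -> total=14
Click 4 (3,3) count=3: revealed 0 new [(none)] -> total=14

Answer: 14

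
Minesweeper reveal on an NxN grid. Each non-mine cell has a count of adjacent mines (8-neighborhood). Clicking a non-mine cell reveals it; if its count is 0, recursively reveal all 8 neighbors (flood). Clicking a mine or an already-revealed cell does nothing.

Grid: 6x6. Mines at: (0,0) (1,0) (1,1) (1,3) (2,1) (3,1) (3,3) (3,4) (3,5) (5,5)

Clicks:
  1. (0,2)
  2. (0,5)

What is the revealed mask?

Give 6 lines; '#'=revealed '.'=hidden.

Click 1 (0,2) count=2: revealed 1 new [(0,2)] -> total=1
Click 2 (0,5) count=0: revealed 6 new [(0,4) (0,5) (1,4) (1,5) (2,4) (2,5)] -> total=7

Answer: ..#.##
....##
....##
......
......
......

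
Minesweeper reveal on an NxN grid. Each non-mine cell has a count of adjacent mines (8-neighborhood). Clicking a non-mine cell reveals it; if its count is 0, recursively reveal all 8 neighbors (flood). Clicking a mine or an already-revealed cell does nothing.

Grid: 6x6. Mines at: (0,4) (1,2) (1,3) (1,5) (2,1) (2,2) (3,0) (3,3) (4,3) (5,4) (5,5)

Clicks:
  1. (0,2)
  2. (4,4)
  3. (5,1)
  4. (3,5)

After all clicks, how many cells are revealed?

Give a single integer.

Click 1 (0,2) count=2: revealed 1 new [(0,2)] -> total=1
Click 2 (4,4) count=4: revealed 1 new [(4,4)] -> total=2
Click 3 (5,1) count=0: revealed 6 new [(4,0) (4,1) (4,2) (5,0) (5,1) (5,2)] -> total=8
Click 4 (3,5) count=0: revealed 5 new [(2,4) (2,5) (3,4) (3,5) (4,5)] -> total=13

Answer: 13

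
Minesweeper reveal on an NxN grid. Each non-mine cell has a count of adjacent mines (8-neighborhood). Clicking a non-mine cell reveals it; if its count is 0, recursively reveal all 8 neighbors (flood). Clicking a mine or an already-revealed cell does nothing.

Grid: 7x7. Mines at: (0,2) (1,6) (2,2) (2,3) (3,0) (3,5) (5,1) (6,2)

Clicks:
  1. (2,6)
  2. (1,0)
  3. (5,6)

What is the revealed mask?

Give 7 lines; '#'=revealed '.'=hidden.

Click 1 (2,6) count=2: revealed 1 new [(2,6)] -> total=1
Click 2 (1,0) count=0: revealed 6 new [(0,0) (0,1) (1,0) (1,1) (2,0) (2,1)] -> total=7
Click 3 (5,6) count=0: revealed 17 new [(3,2) (3,3) (3,4) (4,2) (4,3) (4,4) (4,5) (4,6) (5,2) (5,3) (5,4) (5,5) (5,6) (6,3) (6,4) (6,5) (6,6)] -> total=24

Answer: ##.....
##.....
##....#
..###..
..#####
..#####
...####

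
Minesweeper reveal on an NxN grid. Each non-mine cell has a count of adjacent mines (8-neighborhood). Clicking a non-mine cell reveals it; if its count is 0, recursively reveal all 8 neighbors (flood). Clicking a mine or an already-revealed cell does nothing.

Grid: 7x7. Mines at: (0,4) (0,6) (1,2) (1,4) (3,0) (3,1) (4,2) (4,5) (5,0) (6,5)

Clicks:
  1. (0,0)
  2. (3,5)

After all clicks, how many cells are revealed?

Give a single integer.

Answer: 7

Derivation:
Click 1 (0,0) count=0: revealed 6 new [(0,0) (0,1) (1,0) (1,1) (2,0) (2,1)] -> total=6
Click 2 (3,5) count=1: revealed 1 new [(3,5)] -> total=7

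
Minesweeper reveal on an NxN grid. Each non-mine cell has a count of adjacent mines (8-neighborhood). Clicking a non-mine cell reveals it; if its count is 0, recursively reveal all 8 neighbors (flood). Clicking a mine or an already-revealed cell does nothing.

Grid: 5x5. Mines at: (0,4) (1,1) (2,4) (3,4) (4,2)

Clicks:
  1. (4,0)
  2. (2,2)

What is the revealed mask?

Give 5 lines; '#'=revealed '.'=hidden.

Click 1 (4,0) count=0: revealed 6 new [(2,0) (2,1) (3,0) (3,1) (4,0) (4,1)] -> total=6
Click 2 (2,2) count=1: revealed 1 new [(2,2)] -> total=7

Answer: .....
.....
###..
##...
##...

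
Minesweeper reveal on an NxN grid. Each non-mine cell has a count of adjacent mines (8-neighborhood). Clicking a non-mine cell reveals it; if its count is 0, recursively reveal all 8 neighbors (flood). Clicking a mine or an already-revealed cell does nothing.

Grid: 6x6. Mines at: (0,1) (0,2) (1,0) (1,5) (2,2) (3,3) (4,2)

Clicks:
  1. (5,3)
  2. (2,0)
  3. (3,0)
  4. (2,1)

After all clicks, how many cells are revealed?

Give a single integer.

Click 1 (5,3) count=1: revealed 1 new [(5,3)] -> total=1
Click 2 (2,0) count=1: revealed 1 new [(2,0)] -> total=2
Click 3 (3,0) count=0: revealed 7 new [(2,1) (3,0) (3,1) (4,0) (4,1) (5,0) (5,1)] -> total=9
Click 4 (2,1) count=2: revealed 0 new [(none)] -> total=9

Answer: 9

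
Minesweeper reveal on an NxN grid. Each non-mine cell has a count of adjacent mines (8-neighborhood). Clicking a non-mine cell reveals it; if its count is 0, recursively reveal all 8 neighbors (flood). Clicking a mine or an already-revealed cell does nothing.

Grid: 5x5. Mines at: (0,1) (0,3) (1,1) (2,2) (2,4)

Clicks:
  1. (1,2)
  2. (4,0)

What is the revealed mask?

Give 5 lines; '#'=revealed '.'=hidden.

Answer: .....
..#..
##...
#####
#####

Derivation:
Click 1 (1,2) count=4: revealed 1 new [(1,2)] -> total=1
Click 2 (4,0) count=0: revealed 12 new [(2,0) (2,1) (3,0) (3,1) (3,2) (3,3) (3,4) (4,0) (4,1) (4,2) (4,3) (4,4)] -> total=13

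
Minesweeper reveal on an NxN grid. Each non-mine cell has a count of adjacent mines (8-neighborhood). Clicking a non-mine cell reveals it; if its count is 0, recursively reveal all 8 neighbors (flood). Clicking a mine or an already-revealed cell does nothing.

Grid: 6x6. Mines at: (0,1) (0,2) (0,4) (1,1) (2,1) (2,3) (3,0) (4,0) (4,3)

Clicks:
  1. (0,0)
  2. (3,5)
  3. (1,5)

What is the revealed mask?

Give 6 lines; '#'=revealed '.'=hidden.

Answer: #.....
....##
....##
....##
....##
....##

Derivation:
Click 1 (0,0) count=2: revealed 1 new [(0,0)] -> total=1
Click 2 (3,5) count=0: revealed 10 new [(1,4) (1,5) (2,4) (2,5) (3,4) (3,5) (4,4) (4,5) (5,4) (5,5)] -> total=11
Click 3 (1,5) count=1: revealed 0 new [(none)] -> total=11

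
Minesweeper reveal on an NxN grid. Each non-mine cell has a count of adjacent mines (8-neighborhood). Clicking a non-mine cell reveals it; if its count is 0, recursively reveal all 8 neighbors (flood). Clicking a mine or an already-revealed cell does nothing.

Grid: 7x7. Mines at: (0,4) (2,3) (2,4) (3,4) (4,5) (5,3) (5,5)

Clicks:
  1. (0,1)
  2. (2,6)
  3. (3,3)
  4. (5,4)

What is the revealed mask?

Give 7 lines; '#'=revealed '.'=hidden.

Answer: ####.##
####.##
###..##
####.##
###....
###.#..
###....

Derivation:
Click 1 (0,1) count=0: revealed 23 new [(0,0) (0,1) (0,2) (0,3) (1,0) (1,1) (1,2) (1,3) (2,0) (2,1) (2,2) (3,0) (3,1) (3,2) (4,0) (4,1) (4,2) (5,0) (5,1) (5,2) (6,0) (6,1) (6,2)] -> total=23
Click 2 (2,6) count=0: revealed 8 new [(0,5) (0,6) (1,5) (1,6) (2,5) (2,6) (3,5) (3,6)] -> total=31
Click 3 (3,3) count=3: revealed 1 new [(3,3)] -> total=32
Click 4 (5,4) count=3: revealed 1 new [(5,4)] -> total=33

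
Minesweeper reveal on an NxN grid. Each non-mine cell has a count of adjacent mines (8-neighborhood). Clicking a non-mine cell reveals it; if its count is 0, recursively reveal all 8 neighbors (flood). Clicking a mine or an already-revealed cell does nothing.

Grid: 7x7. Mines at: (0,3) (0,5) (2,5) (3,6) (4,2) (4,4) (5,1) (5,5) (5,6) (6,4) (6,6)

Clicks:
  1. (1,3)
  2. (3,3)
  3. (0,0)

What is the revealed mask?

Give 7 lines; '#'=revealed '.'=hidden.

Answer: ###....
#####..
#####..
#####..
##.....
.......
.......

Derivation:
Click 1 (1,3) count=1: revealed 1 new [(1,3)] -> total=1
Click 2 (3,3) count=2: revealed 1 new [(3,3)] -> total=2
Click 3 (0,0) count=0: revealed 18 new [(0,0) (0,1) (0,2) (1,0) (1,1) (1,2) (1,4) (2,0) (2,1) (2,2) (2,3) (2,4) (3,0) (3,1) (3,2) (3,4) (4,0) (4,1)] -> total=20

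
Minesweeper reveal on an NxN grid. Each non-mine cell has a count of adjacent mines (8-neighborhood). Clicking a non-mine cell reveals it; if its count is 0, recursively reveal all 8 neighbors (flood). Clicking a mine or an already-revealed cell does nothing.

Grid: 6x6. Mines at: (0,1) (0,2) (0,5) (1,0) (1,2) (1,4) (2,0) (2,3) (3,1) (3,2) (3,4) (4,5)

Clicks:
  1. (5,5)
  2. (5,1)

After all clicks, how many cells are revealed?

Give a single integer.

Answer: 11

Derivation:
Click 1 (5,5) count=1: revealed 1 new [(5,5)] -> total=1
Click 2 (5,1) count=0: revealed 10 new [(4,0) (4,1) (4,2) (4,3) (4,4) (5,0) (5,1) (5,2) (5,3) (5,4)] -> total=11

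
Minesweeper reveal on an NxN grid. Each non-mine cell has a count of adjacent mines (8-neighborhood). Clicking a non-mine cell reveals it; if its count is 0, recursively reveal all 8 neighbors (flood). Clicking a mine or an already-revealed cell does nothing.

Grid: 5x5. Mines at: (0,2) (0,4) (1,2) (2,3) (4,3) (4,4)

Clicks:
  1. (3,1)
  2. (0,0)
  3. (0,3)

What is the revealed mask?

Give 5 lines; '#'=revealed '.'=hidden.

Answer: ##.#.
##...
###..
###..
###..

Derivation:
Click 1 (3,1) count=0: revealed 13 new [(0,0) (0,1) (1,0) (1,1) (2,0) (2,1) (2,2) (3,0) (3,1) (3,2) (4,0) (4,1) (4,2)] -> total=13
Click 2 (0,0) count=0: revealed 0 new [(none)] -> total=13
Click 3 (0,3) count=3: revealed 1 new [(0,3)] -> total=14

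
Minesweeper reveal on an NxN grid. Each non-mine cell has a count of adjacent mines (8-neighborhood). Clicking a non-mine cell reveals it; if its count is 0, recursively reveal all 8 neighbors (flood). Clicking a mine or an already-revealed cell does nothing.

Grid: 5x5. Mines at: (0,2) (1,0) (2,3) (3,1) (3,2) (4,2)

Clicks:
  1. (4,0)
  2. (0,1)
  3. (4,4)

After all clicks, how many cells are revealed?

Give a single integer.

Click 1 (4,0) count=1: revealed 1 new [(4,0)] -> total=1
Click 2 (0,1) count=2: revealed 1 new [(0,1)] -> total=2
Click 3 (4,4) count=0: revealed 4 new [(3,3) (3,4) (4,3) (4,4)] -> total=6

Answer: 6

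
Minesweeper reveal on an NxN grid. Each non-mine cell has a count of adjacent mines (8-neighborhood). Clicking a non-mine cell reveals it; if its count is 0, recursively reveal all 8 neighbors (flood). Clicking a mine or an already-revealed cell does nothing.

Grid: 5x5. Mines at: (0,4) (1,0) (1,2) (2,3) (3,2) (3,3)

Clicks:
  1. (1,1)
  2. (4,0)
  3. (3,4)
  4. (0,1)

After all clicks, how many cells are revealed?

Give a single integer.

Click 1 (1,1) count=2: revealed 1 new [(1,1)] -> total=1
Click 2 (4,0) count=0: revealed 6 new [(2,0) (2,1) (3,0) (3,1) (4,0) (4,1)] -> total=7
Click 3 (3,4) count=2: revealed 1 new [(3,4)] -> total=8
Click 4 (0,1) count=2: revealed 1 new [(0,1)] -> total=9

Answer: 9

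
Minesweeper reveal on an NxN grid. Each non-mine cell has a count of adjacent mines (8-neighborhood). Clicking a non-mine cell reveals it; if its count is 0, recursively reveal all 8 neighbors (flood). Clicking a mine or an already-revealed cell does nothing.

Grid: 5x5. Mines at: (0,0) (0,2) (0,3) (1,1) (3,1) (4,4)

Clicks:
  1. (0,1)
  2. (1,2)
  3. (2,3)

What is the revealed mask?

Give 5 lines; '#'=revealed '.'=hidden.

Click 1 (0,1) count=3: revealed 1 new [(0,1)] -> total=1
Click 2 (1,2) count=3: revealed 1 new [(1,2)] -> total=2
Click 3 (2,3) count=0: revealed 8 new [(1,3) (1,4) (2,2) (2,3) (2,4) (3,2) (3,3) (3,4)] -> total=10

Answer: .#...
..###
..###
..###
.....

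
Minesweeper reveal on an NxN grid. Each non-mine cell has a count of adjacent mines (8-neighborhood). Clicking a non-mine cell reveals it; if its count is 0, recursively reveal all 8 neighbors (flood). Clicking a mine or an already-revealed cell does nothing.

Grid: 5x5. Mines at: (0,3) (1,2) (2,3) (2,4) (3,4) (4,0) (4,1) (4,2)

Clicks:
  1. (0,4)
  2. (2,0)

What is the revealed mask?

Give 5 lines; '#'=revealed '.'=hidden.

Answer: ##..#
##...
##...
##...
.....

Derivation:
Click 1 (0,4) count=1: revealed 1 new [(0,4)] -> total=1
Click 2 (2,0) count=0: revealed 8 new [(0,0) (0,1) (1,0) (1,1) (2,0) (2,1) (3,0) (3,1)] -> total=9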